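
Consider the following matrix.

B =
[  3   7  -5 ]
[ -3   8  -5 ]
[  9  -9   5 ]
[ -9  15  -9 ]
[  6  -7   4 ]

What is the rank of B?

Row reduce to echelon form.
R2 ← R2 + R1: [0, 15, -10]
R3 ← R3 − (3)·R1: [0, -30, 20]
R4 ← R4 + (3)·R1: [0, 36, -24]
R5 ← R5 − (2)·R1: [0, -21, 14]
R3 ← R3 + (2)·R2: [0, 0, 0]
R4 ← R4 − (12/5)·R2: [0, 0, 0]
R5 ← R5 + (7/5)·R2: [0, 0, 0]
Echelon form has 2 nonzero rows, so rank(B) = 2.

2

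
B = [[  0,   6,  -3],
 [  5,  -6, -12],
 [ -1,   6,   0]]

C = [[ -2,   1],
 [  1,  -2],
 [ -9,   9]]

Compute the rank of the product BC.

2

First compute BC:
[[ 33, -39],
 [ 92, -91],
 [  8, -13]]
Now row reduce the product.
R2 ← R2 − (92/33)·R1: [0, 195/11]
R3 ← R3 − (8/33)·R1: [0, -39/11]
R3 ← R3 + (1/5)·R2: [0, 0]
2 nonzero rows, so rank(BC) = 2.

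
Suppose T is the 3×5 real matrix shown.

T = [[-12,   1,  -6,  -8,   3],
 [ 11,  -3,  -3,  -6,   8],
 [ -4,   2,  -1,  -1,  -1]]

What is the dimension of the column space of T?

3

Row reduce to echelon form.
R2 ← R2 + (11/12)·R1: [0, -25/12, -17/2, -40/3, 43/4]
R3 ← R3 − (1/3)·R1: [0, 5/3, 1, 5/3, -2]
R3 ← R3 + (4/5)·R2: [0, 0, -29/5, -9, 33/5]
Echelon form has 3 nonzero rows, so rank(T) = 3.
The column space has dimension equal to the rank: 3.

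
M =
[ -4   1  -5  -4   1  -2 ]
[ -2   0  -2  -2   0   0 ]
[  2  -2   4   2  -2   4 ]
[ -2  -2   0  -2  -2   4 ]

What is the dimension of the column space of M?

2

Row reduce to echelon form.
R2 ← R2 − (1/2)·R1: [0, -1/2, 1/2, 0, -1/2, 1]
R3 ← R3 + (1/2)·R1: [0, -3/2, 3/2, 0, -3/2, 3]
R4 ← R4 − (1/2)·R1: [0, -5/2, 5/2, 0, -5/2, 5]
R3 ← R3 − (3)·R2: [0, 0, 0, 0, 0, 0]
R4 ← R4 − (5)·R2: [0, 0, 0, 0, 0, 0]
Echelon form has 2 nonzero rows, so rank(M) = 2.
The column space has dimension equal to the rank: 2.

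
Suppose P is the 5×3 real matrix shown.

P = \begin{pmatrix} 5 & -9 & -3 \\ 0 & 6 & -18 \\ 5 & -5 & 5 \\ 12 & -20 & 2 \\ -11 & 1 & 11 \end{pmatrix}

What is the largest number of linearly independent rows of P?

3

Row reduce to echelon form.
R3 ← R3 − R1: [0, 4, 8]
R4 ← R4 − (12/5)·R1: [0, 8/5, 46/5]
R5 ← R5 + (11/5)·R1: [0, -94/5, 22/5]
R3 ← R3 − (2/3)·R2: [0, 0, 20]
R4 ← R4 − (4/15)·R2: [0, 0, 14]
R5 ← R5 + (47/15)·R2: [0, 0, -52]
R4 ← R4 − (7/10)·R3: [0, 0, 0]
R5 ← R5 + (13/5)·R3: [0, 0, 0]
Echelon form has 3 nonzero rows, so rank(P) = 3.
The rank gives the maximum number of linearly independent rows: 3.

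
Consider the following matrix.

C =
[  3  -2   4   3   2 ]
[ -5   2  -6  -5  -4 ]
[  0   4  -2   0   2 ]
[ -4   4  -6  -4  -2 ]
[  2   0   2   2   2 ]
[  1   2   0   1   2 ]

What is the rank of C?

2

Row reduce to echelon form.
R2 ← R2 + (5/3)·R1: [0, -4/3, 2/3, 0, -2/3]
R4 ← R4 + (4/3)·R1: [0, 4/3, -2/3, 0, 2/3]
R5 ← R5 − (2/3)·R1: [0, 4/3, -2/3, 0, 2/3]
R6 ← R6 − (1/3)·R1: [0, 8/3, -4/3, 0, 4/3]
R3 ← R3 + (3)·R2: [0, 0, 0, 0, 0]
R4 ← R4 + R2: [0, 0, 0, 0, 0]
R5 ← R5 + R2: [0, 0, 0, 0, 0]
R6 ← R6 + (2)·R2: [0, 0, 0, 0, 0]
Echelon form has 2 nonzero rows, so rank(C) = 2.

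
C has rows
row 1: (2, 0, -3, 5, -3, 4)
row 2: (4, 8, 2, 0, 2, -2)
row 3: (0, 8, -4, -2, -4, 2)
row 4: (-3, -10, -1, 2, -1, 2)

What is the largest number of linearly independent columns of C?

3

Row reduce to echelon form.
R2 ← R2 − (2)·R1: [0, 8, 8, -10, 8, -10]
R4 ← R4 + (3/2)·R1: [0, -10, -11/2, 19/2, -11/2, 8]
R3 ← R3 − R2: [0, 0, -12, 8, -12, 12]
R4 ← R4 + (5/4)·R2: [0, 0, 9/2, -3, 9/2, -9/2]
R4 ← R4 + (3/8)·R3: [0, 0, 0, 0, 0, 0]
Echelon form has 3 nonzero rows, so rank(C) = 3.
The rank gives the maximum number of linearly independent columns: 3.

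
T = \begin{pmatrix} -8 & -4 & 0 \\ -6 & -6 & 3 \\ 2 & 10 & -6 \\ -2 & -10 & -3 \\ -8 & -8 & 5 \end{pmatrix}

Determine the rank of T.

Row reduce to echelon form.
R2 ← R2 − (3/4)·R1: [0, -3, 3]
R3 ← R3 + (1/4)·R1: [0, 9, -6]
R4 ← R4 − (1/4)·R1: [0, -9, -3]
R5 ← R5 − R1: [0, -4, 5]
R3 ← R3 + (3)·R2: [0, 0, 3]
R4 ← R4 − (3)·R2: [0, 0, -12]
R5 ← R5 − (4/3)·R2: [0, 0, 1]
R4 ← R4 + (4)·R3: [0, 0, 0]
R5 ← R5 − (1/3)·R3: [0, 0, 0]
Echelon form has 3 nonzero rows, so rank(T) = 3.

3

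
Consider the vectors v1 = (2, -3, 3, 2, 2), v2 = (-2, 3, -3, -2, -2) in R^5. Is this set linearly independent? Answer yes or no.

no

Form the matrix with these vectors as rows and row reduce.
R2 ← R2 + R1: [0, 0, 0, 0, 0]
1 nonzero row, so the 2 vectors span a space of dimension 1.
Since 1 < 2, the vectors are linearly dependent.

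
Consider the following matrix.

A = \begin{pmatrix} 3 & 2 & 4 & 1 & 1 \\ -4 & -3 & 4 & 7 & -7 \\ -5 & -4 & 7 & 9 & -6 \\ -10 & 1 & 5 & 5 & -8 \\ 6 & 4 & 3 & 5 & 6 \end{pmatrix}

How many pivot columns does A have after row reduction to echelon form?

Row reduce to echelon form.
R2 ← R2 + (4/3)·R1: [0, -1/3, 28/3, 25/3, -17/3]
R3 ← R3 + (5/3)·R1: [0, -2/3, 41/3, 32/3, -13/3]
R4 ← R4 + (10/3)·R1: [0, 23/3, 55/3, 25/3, -14/3]
R5 ← R5 − (2)·R1: [0, 0, -5, 3, 4]
R3 ← R3 − (2)·R2: [0, 0, -5, -6, 7]
R4 ← R4 + (23)·R2: [0, 0, 233, 200, -135]
R4 ← R4 + (233/5)·R3: [0, 0, 0, -398/5, 956/5]
R5 ← R5 − R3: [0, 0, 0, 9, -3]
R5 ← R5 + (45/398)·R4: [0, 0, 0, 0, 3705/199]
Echelon form has 5 nonzero rows, so rank(A) = 5.
Each nonzero row contributes one pivot column: 5 pivot columns.

5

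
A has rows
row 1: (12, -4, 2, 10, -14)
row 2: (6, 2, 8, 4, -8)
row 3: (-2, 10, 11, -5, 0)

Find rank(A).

Row reduce to echelon form.
R2 ← R2 − (1/2)·R1: [0, 4, 7, -1, -1]
R3 ← R3 + (1/6)·R1: [0, 28/3, 34/3, -10/3, -7/3]
R3 ← R3 − (7/3)·R2: [0, 0, -5, -1, 0]
Echelon form has 3 nonzero rows, so rank(A) = 3.

3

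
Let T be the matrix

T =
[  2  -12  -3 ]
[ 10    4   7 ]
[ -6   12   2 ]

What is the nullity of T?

Row reduce to echelon form.
R2 ← R2 − (5)·R1: [0, 64, 22]
R3 ← R3 + (3)·R1: [0, -24, -7]
R3 ← R3 + (3/8)·R2: [0, 0, 5/4]
3 nonzero rows, so rank(T) = 3.
T has 3 columns; by rank–nullity, nullity = 3 − 3 = 0.

0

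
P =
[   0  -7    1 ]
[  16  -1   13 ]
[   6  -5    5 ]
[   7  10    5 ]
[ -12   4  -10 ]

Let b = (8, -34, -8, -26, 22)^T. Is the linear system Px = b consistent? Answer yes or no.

yes

Row reduce the augmented matrix [P | b].
Swap R1 ↔ R2
R3 ← R3 − (3/8)·R1: [0, -37/8, 1/8, 19/4]
R4 ← R4 − (7/16)·R1: [0, 167/16, -11/16, -89/8]
R5 ← R5 + (3/4)·R1: [0, 13/4, -1/4, -7/2]
R3 ← R3 − (37/56)·R2: [0, 0, -15/28, -15/28]
R4 ← R4 + (167/112)·R2: [0, 0, 45/56, 45/56]
R5 ← R5 + (13/28)·R2: [0, 0, 3/14, 3/14]
R4 ← R4 + (3/2)·R3: [0, 0, 0, 0]
R5 ← R5 + (2/5)·R3: [0, 0, 0, 0]
The echelon form has 3 nonzero rows, and every pivot lies in the first 3 columns, so rank(P) = rank([P|b]) = 3.
The system is consistent.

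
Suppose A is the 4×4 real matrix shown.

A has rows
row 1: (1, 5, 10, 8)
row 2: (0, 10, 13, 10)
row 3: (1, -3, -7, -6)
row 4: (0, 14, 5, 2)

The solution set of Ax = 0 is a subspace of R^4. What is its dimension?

Row reduce to echelon form.
R3 ← R3 − R1: [0, -8, -17, -14]
R3 ← R3 + (4/5)·R2: [0, 0, -33/5, -6]
R4 ← R4 − (7/5)·R2: [0, 0, -66/5, -12]
R4 ← R4 − (2)·R3: [0, 0, 0, 0]
3 nonzero rows, so rank(A) = 3.
A has 4 columns; by rank–nullity, nullity = 4 − 3 = 1.

1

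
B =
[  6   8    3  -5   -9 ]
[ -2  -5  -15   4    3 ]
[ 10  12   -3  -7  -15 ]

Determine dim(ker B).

Row reduce to echelon form.
R2 ← R2 + (1/3)·R1: [0, -7/3, -14, 7/3, 0]
R3 ← R3 − (5/3)·R1: [0, -4/3, -8, 4/3, 0]
R3 ← R3 − (4/7)·R2: [0, 0, 0, 0, 0]
2 nonzero rows, so rank(B) = 2.
B has 5 columns; by rank–nullity, nullity = 5 − 2 = 3.

3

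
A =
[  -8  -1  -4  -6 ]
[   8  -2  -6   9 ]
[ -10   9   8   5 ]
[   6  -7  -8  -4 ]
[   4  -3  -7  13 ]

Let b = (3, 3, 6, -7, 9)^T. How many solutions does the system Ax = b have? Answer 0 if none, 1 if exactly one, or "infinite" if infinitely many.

Row reduce the augmented matrix [A | b].
R2 ← R2 + R1: [0, -3, -10, 3, 6]
R3 ← R3 − (5/4)·R1: [0, 41/4, 13, 25/2, 9/4]
R4 ← R4 + (3/4)·R1: [0, -31/4, -11, -17/2, -19/4]
R5 ← R5 + (1/2)·R1: [0, -7/2, -9, 10, 21/2]
R3 ← R3 + (41/12)·R2: [0, 0, -127/6, 91/4, 91/4]
R4 ← R4 − (31/12)·R2: [0, 0, 89/6, -65/4, -81/4]
R5 ← R5 − (7/6)·R2: [0, 0, 8/3, 13/2, 7/2]
R4 ← R4 + (89/127)·R3: [0, 0, 0, -39/127, -547/127]
R5 ← R5 + (16/127)·R3: [0, 0, 0, 2379/254, 1617/254]
R5 ← R5 + (61/2)·R4: [0, 0, 0, 0, -125]
The echelon form has 5 nonzero rows; the last pivot sits in the augmented column, so rank(A) = 4 but rank([A|b]) = 5.
Since the ranks differ, the system is inconsistent.
It has no solutions.

0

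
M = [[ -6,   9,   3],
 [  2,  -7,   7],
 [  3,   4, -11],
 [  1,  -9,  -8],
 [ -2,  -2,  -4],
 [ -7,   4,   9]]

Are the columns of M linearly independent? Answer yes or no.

yes

Row reduce M to echelon form.
R2 ← R2 + (1/3)·R1: [0, -4, 8]
R3 ← R3 + (1/2)·R1: [0, 17/2, -19/2]
R4 ← R4 + (1/6)·R1: [0, -15/2, -15/2]
R5 ← R5 − (1/3)·R1: [0, -5, -5]
R6 ← R6 − (7/6)·R1: [0, -13/2, 11/2]
R3 ← R3 + (17/8)·R2: [0, 0, 15/2]
R4 ← R4 − (15/8)·R2: [0, 0, -45/2]
R5 ← R5 − (5/4)·R2: [0, 0, -15]
R6 ← R6 − (13/8)·R2: [0, 0, -15/2]
R4 ← R4 + (3)·R3: [0, 0, 0]
R5 ← R5 + (2)·R3: [0, 0, 0]
R6 ← R6 + R3: [0, 0, 0]
3 pivots among 3 columns.
Every column is a pivot column, so the columns are linearly independent.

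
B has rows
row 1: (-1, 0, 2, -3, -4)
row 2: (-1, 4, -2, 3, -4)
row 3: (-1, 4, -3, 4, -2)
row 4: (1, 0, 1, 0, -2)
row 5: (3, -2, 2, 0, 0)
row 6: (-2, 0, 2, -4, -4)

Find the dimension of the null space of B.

Row reduce to echelon form.
R2 ← R2 − R1: [0, 4, -4, 6, 0]
R3 ← R3 − R1: [0, 4, -5, 7, 2]
R4 ← R4 + R1: [0, 0, 3, -3, -6]
R5 ← R5 + (3)·R1: [0, -2, 8, -9, -12]
R6 ← R6 − (2)·R1: [0, 0, -2, 2, 4]
R3 ← R3 − R2: [0, 0, -1, 1, 2]
R5 ← R5 + (1/2)·R2: [0, 0, 6, -6, -12]
R4 ← R4 + (3)·R3: [0, 0, 0, 0, 0]
R5 ← R5 + (6)·R3: [0, 0, 0, 0, 0]
R6 ← R6 − (2)·R3: [0, 0, 0, 0, 0]
3 nonzero rows, so rank(B) = 3.
B has 5 columns; by rank–nullity, nullity = 5 − 3 = 2.

2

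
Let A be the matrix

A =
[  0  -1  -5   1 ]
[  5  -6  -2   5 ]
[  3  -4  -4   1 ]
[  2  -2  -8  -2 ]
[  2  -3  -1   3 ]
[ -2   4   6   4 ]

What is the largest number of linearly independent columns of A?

Row reduce to echelon form.
Swap R1 ↔ R2
R3 ← R3 − (3/5)·R1: [0, -2/5, -14/5, -2]
R4 ← R4 − (2/5)·R1: [0, 2/5, -36/5, -4]
R5 ← R5 − (2/5)·R1: [0, -3/5, -1/5, 1]
R6 ← R6 + (2/5)·R1: [0, 8/5, 26/5, 6]
R3 ← R3 − (2/5)·R2: [0, 0, -4/5, -12/5]
R4 ← R4 + (2/5)·R2: [0, 0, -46/5, -18/5]
R5 ← R5 − (3/5)·R2: [0, 0, 14/5, 2/5]
R6 ← R6 + (8/5)·R2: [0, 0, -14/5, 38/5]
R4 ← R4 − (23/2)·R3: [0, 0, 0, 24]
R5 ← R5 + (7/2)·R3: [0, 0, 0, -8]
R6 ← R6 − (7/2)·R3: [0, 0, 0, 16]
R5 ← R5 + (1/3)·R4: [0, 0, 0, 0]
R6 ← R6 − (2/3)·R4: [0, 0, 0, 0]
Echelon form has 4 nonzero rows, so rank(A) = 4.
The rank gives the maximum number of linearly independent columns: 4.

4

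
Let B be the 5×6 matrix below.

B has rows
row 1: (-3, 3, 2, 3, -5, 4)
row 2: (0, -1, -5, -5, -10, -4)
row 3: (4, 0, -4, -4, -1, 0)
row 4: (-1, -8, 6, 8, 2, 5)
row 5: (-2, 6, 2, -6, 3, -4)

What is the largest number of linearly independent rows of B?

Row reduce to echelon form.
R3 ← R3 + (4/3)·R1: [0, 4, -4/3, 0, -23/3, 16/3]
R4 ← R4 − (1/3)·R1: [0, -9, 16/3, 7, 11/3, 11/3]
R5 ← R5 − (2/3)·R1: [0, 4, 2/3, -8, 19/3, -20/3]
R3 ← R3 + (4)·R2: [0, 0, -64/3, -20, -143/3, -32/3]
R4 ← R4 − (9)·R2: [0, 0, 151/3, 52, 281/3, 119/3]
R5 ← R5 + (4)·R2: [0, 0, -58/3, -28, -101/3, -68/3]
R4 ← R4 + (151/64)·R3: [0, 0, 0, 77/16, -1203/64, 29/2]
R5 ← R5 − (29/32)·R3: [0, 0, 0, -79/8, 305/32, -13]
R5 ← R5 + (158/77)·R4: [0, 0, 0, 0, -2236/77, 1290/77]
Echelon form has 5 nonzero rows, so rank(B) = 5.
The rank gives the maximum number of linearly independent rows: 5.

5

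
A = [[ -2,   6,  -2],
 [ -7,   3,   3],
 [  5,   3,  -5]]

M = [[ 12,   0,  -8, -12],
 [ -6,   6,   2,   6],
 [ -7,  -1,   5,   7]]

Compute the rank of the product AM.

First compute AM:
[[-46,  38,  18,  46],
 [-123,  15,  77, 123],
 [ 77,  23, -59, -77]]
Now row reduce the product.
R2 ← R2 − (123/46)·R1: [0, -1992/23, 664/23, 0]
R3 ← R3 + (77/46)·R1: [0, 1992/23, -664/23, 0]
R3 ← R3 + R2: [0, 0, 0, 0]
2 nonzero rows, so rank(AM) = 2.

2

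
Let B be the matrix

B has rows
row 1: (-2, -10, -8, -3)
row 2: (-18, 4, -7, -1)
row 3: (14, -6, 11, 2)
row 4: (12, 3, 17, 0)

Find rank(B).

4

Row reduce to echelon form.
R2 ← R2 − (9)·R1: [0, 94, 65, 26]
R3 ← R3 + (7)·R1: [0, -76, -45, -19]
R4 ← R4 + (6)·R1: [0, -57, -31, -18]
R3 ← R3 + (38/47)·R2: [0, 0, 355/47, 95/47]
R4 ← R4 + (57/94)·R2: [0, 0, 791/94, -105/47]
R4 ← R4 − (791/710)·R3: [0, 0, 0, -637/142]
Echelon form has 4 nonzero rows, so rank(B) = 4.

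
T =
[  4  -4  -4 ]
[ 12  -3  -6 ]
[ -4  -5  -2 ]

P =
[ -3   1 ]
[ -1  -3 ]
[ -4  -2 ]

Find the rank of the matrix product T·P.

First compute TP:
[[  8,  24],
 [ -9,  33],
 [ 25,  15]]
Now row reduce the product.
R2 ← R2 + (9/8)·R1: [0, 60]
R3 ← R3 − (25/8)·R1: [0, -60]
R3 ← R3 + R2: [0, 0]
2 nonzero rows, so rank(TP) = 2.

2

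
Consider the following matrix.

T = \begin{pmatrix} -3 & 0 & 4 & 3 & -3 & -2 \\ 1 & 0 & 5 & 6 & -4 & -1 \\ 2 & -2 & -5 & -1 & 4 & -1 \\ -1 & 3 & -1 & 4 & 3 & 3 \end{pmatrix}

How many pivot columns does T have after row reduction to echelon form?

4

Row reduce to echelon form.
R2 ← R2 + (1/3)·R1: [0, 0, 19/3, 7, -5, -5/3]
R3 ← R3 + (2/3)·R1: [0, -2, -7/3, 1, 2, -7/3]
R4 ← R4 − (1/3)·R1: [0, 3, -7/3, 3, 4, 11/3]
Swap R2 ↔ R3
R4 ← R4 + (3/2)·R2: [0, 0, -35/6, 9/2, 7, 1/6]
R4 ← R4 + (35/38)·R3: [0, 0, 0, 208/19, 91/38, -26/19]
Echelon form has 4 nonzero rows, so rank(T) = 4.
Each nonzero row contributes one pivot column: 4 pivot columns.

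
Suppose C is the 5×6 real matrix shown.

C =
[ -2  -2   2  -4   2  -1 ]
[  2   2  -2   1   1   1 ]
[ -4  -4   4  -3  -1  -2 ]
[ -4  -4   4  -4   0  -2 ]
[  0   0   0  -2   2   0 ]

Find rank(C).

Row reduce to echelon form.
R2 ← R2 + R1: [0, 0, 0, -3, 3, 0]
R3 ← R3 − (2)·R1: [0, 0, 0, 5, -5, 0]
R4 ← R4 − (2)·R1: [0, 0, 0, 4, -4, 0]
R3 ← R3 + (5/3)·R2: [0, 0, 0, 0, 0, 0]
R4 ← R4 + (4/3)·R2: [0, 0, 0, 0, 0, 0]
R5 ← R5 − (2/3)·R2: [0, 0, 0, 0, 0, 0]
Echelon form has 2 nonzero rows, so rank(C) = 2.

2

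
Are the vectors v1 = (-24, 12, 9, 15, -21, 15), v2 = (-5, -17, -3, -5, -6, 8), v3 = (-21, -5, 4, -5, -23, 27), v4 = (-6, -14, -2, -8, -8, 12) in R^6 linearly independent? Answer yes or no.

no

Form the matrix with these vectors as rows and row reduce.
R2 ← R2 − (5/24)·R1: [0, -39/2, -39/8, -65/8, -13/8, 39/8]
R3 ← R3 − (7/8)·R1: [0, -31/2, -31/8, -145/8, -37/8, 111/8]
R4 ← R4 − (1/4)·R1: [0, -17, -17/4, -47/4, -11/4, 33/4]
R3 ← R3 − (31/39)·R2: [0, 0, 0, -35/3, -10/3, 10]
R4 ← R4 − (34/39)·R2: [0, 0, 0, -14/3, -4/3, 4]
R4 ← R4 − (2/5)·R3: [0, 0, 0, 0, 0, 0]
3 nonzero rows, so the 4 vectors span a space of dimension 3.
Since 3 < 4, the vectors are linearly dependent.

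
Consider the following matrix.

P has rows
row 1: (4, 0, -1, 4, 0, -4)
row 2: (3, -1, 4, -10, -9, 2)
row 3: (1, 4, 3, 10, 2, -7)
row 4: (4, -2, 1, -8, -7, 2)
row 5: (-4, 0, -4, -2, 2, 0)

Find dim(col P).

Row reduce to echelon form.
R2 ← R2 − (3/4)·R1: [0, -1, 19/4, -13, -9, 5]
R3 ← R3 − (1/4)·R1: [0, 4, 13/4, 9, 2, -6]
R4 ← R4 − R1: [0, -2, 2, -12, -7, 6]
R5 ← R5 + R1: [0, 0, -5, 2, 2, -4]
R3 ← R3 + (4)·R2: [0, 0, 89/4, -43, -34, 14]
R4 ← R4 − (2)·R2: [0, 0, -15/2, 14, 11, -4]
R4 ← R4 + (30/89)·R3: [0, 0, 0, -44/89, -41/89, 64/89]
R5 ← R5 + (20/89)·R3: [0, 0, 0, -682/89, -502/89, -76/89]
R5 ← R5 − (31/2)·R4: [0, 0, 0, 0, 3/2, -12]
Echelon form has 5 nonzero rows, so rank(P) = 5.
The column space has dimension equal to the rank: 5.

5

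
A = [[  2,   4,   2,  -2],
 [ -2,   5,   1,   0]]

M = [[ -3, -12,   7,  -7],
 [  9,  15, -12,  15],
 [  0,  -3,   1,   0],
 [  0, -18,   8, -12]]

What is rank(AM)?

2

First compute AM:
[[ 30,  66, -48,  70],
 [ 51,  96, -73,  89]]
Now row reduce the product.
R2 ← R2 − (17/10)·R1: [0, -81/5, 43/5, -30]
2 nonzero rows, so rank(AM) = 2.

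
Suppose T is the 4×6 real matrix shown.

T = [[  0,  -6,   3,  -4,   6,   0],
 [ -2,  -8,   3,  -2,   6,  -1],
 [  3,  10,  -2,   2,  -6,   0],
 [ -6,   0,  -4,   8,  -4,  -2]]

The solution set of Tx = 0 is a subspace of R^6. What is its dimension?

Row reduce to echelon form.
Swap R1 ↔ R2
R3 ← R3 + (3/2)·R1: [0, -2, 5/2, -1, 3, -3/2]
R4 ← R4 − (3)·R1: [0, 24, -13, 14, -22, 1]
R3 ← R3 − (1/3)·R2: [0, 0, 3/2, 1/3, 1, -3/2]
R4 ← R4 + (4)·R2: [0, 0, -1, -2, 2, 1]
R4 ← R4 + (2/3)·R3: [0, 0, 0, -16/9, 8/3, 0]
4 nonzero rows, so rank(T) = 4.
T has 6 columns; by rank–nullity, nullity = 6 − 4 = 2.

2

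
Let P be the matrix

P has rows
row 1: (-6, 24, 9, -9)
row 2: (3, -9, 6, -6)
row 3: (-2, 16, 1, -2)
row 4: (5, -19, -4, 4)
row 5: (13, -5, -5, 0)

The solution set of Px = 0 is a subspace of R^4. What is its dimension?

Row reduce to echelon form.
R2 ← R2 + (1/2)·R1: [0, 3, 21/2, -21/2]
R3 ← R3 − (1/3)·R1: [0, 8, -2, 1]
R4 ← R4 + (5/6)·R1: [0, 1, 7/2, -7/2]
R5 ← R5 + (13/6)·R1: [0, 47, 29/2, -39/2]
R3 ← R3 − (8/3)·R2: [0, 0, -30, 29]
R4 ← R4 − (1/3)·R2: [0, 0, 0, 0]
R5 ← R5 − (47/3)·R2: [0, 0, -150, 145]
R5 ← R5 − (5)·R3: [0, 0, 0, 0]
3 nonzero rows, so rank(P) = 3.
P has 4 columns; by rank–nullity, nullity = 4 − 3 = 1.

1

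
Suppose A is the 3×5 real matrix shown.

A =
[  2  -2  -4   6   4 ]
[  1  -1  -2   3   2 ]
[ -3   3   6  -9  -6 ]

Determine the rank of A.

Row reduce to echelon form.
R2 ← R2 − (1/2)·R1: [0, 0, 0, 0, 0]
R3 ← R3 + (3/2)·R1: [0, 0, 0, 0, 0]
Echelon form has 1 nonzero row, so rank(A) = 1.

1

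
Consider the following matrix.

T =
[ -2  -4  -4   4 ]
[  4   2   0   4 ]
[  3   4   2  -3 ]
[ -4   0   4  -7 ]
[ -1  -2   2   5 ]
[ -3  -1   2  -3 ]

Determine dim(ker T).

1

Row reduce to echelon form.
R2 ← R2 + (2)·R1: [0, -6, -8, 12]
R3 ← R3 + (3/2)·R1: [0, -2, -4, 3]
R4 ← R4 − (2)·R1: [0, 8, 12, -15]
R5 ← R5 − (1/2)·R1: [0, 0, 4, 3]
R6 ← R6 − (3/2)·R1: [0, 5, 8, -9]
R3 ← R3 − (1/3)·R2: [0, 0, -4/3, -1]
R4 ← R4 + (4/3)·R2: [0, 0, 4/3, 1]
R6 ← R6 + (5/6)·R2: [0, 0, 4/3, 1]
R4 ← R4 + R3: [0, 0, 0, 0]
R5 ← R5 + (3)·R3: [0, 0, 0, 0]
R6 ← R6 + R3: [0, 0, 0, 0]
3 nonzero rows, so rank(T) = 3.
T has 4 columns; by rank–nullity, nullity = 4 − 3 = 1.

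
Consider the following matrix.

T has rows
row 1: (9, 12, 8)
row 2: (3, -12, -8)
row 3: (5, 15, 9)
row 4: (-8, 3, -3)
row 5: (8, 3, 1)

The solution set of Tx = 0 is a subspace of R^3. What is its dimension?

0

Row reduce to echelon form.
R2 ← R2 − (1/3)·R1: [0, -16, -32/3]
R3 ← R3 − (5/9)·R1: [0, 25/3, 41/9]
R4 ← R4 + (8/9)·R1: [0, 41/3, 37/9]
R5 ← R5 − (8/9)·R1: [0, -23/3, -55/9]
R3 ← R3 + (25/48)·R2: [0, 0, -1]
R4 ← R4 + (41/48)·R2: [0, 0, -5]
R5 ← R5 − (23/48)·R2: [0, 0, -1]
R4 ← R4 − (5)·R3: [0, 0, 0]
R5 ← R5 − R3: [0, 0, 0]
3 nonzero rows, so rank(T) = 3.
T has 3 columns; by rank–nullity, nullity = 3 − 3 = 0.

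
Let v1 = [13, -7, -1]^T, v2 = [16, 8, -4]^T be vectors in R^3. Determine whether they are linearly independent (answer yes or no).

Form the matrix with these vectors as rows and row reduce.
R2 ← R2 − (16/13)·R1: [0, 216/13, -36/13]
2 nonzero rows, so the 2 vectors span a space of dimension 2.
Since 2 = 2, the vectors are linearly independent.

yes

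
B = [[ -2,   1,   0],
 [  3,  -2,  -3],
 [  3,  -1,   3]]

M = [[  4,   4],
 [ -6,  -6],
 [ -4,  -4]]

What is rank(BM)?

First compute BM:
[[-14, -14],
 [ 36,  36],
 [  6,   6]]
Now row reduce the product.
R2 ← R2 + (18/7)·R1: [0, 0]
R3 ← R3 + (3/7)·R1: [0, 0]
1 nonzero row, so rank(BM) = 1.

1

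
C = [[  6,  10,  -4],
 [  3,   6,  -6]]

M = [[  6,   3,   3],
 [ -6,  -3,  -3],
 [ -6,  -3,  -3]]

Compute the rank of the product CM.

1

First compute CM:
[[  0,   0,   0],
 [ 18,   9,   9]]
Now row reduce the product.
Swap R1 ↔ R2
1 nonzero row, so rank(CM) = 1.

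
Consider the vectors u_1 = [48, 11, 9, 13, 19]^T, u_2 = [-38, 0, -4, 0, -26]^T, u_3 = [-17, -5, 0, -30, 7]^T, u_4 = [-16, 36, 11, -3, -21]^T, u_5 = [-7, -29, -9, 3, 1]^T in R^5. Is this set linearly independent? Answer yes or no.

yes

Form the matrix with these vectors as rows and row reduce.
R2 ← R2 + (19/24)·R1: [0, 209/24, 25/8, 247/24, -263/24]
R3 ← R3 + (17/48)·R1: [0, -53/48, 51/16, -1219/48, 659/48]
R4 ← R4 + (1/3)·R1: [0, 119/3, 14, 4/3, -44/3]
R5 ← R5 + (7/48)·R1: [0, -1315/48, -123/16, 235/48, 181/48]
R3 ← R3 + (53/418)·R2: [0, 0, 749/209, -265/11, 2579/209]
R4 ← R4 − (952/209)·R2: [0, 0, -49/209, -501/11, 7367/209]
R5 ← R5 + (1315/418)·R2: [0, 0, 448/209, 410/11, -6417/209]
R4 ← R4 + (7/107)·R3: [0, 0, 0, -5042/107, 3858/107]
R5 ← R5 − (64/107)·R3: [0, 0, 0, 5530/107, -4075/107]
R5 ← R5 + (2765/2521)·R4: [0, 0, 0, 0, 3685/2521]
5 nonzero rows, so the 5 vectors span a space of dimension 5.
Since 5 = 5, the vectors are linearly independent.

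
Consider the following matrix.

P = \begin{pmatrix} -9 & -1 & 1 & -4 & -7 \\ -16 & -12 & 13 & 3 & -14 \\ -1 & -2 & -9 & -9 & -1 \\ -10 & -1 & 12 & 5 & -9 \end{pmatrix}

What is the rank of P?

Row reduce to echelon form.
R2 ← R2 − (16/9)·R1: [0, -92/9, 101/9, 91/9, -14/9]
R3 ← R3 − (1/9)·R1: [0, -17/9, -82/9, -77/9, -2/9]
R4 ← R4 − (10/9)·R1: [0, 1/9, 98/9, 85/9, -11/9]
R3 ← R3 − (17/92)·R2: [0, 0, -1029/92, -959/92, 3/46]
R4 ← R4 + (1/92)·R2: [0, 0, 1013/92, 879/92, -57/46]
R4 ← R4 + (1013/1029)·R3: [0, 0, 0, -104/147, -403/343]
Echelon form has 4 nonzero rows, so rank(P) = 4.

4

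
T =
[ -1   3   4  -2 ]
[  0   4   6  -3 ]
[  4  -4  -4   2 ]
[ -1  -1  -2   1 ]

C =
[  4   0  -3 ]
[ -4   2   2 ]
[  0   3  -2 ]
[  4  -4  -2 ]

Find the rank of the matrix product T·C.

First compute TC:
[[-24,  26,   5],
 [-28,  38,   2],
 [ 40, -28, -16],
 [  4, -12,   3]]
Now row reduce the product.
R2 ← R2 − (7/6)·R1: [0, 23/3, -23/6]
R3 ← R3 + (5/3)·R1: [0, 46/3, -23/3]
R4 ← R4 + (1/6)·R1: [0, -23/3, 23/6]
R3 ← R3 − (2)·R2: [0, 0, 0]
R4 ← R4 + R2: [0, 0, 0]
2 nonzero rows, so rank(TC) = 2.

2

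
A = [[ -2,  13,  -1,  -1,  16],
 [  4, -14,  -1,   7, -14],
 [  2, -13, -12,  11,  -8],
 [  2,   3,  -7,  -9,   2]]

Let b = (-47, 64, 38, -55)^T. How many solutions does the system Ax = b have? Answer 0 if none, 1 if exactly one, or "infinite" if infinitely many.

Row reduce the augmented matrix [A | b].
R2 ← R2 + (2)·R1: [0, 12, -3, 5, 18, -30]
R3 ← R3 + R1: [0, 0, -13, 10, 8, -9]
R4 ← R4 + R1: [0, 16, -8, -10, 18, -102]
R4 ← R4 − (4/3)·R2: [0, 0, -4, -50/3, -6, -62]
R4 ← R4 − (4/13)·R3: [0, 0, 0, -770/39, -110/13, -770/13]
The echelon form has 4 nonzero rows, and every pivot lies in the first 5 columns, so rank(A) = rank([A|b]) = 4.
The system is consistent.
rank = 4 < 5 unknowns, so there are infinitely many solutions.

infinite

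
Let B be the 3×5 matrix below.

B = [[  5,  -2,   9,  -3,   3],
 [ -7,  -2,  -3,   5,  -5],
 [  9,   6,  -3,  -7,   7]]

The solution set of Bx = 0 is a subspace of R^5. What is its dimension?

3

Row reduce to echelon form.
R2 ← R2 + (7/5)·R1: [0, -24/5, 48/5, 4/5, -4/5]
R3 ← R3 − (9/5)·R1: [0, 48/5, -96/5, -8/5, 8/5]
R3 ← R3 + (2)·R2: [0, 0, 0, 0, 0]
2 nonzero rows, so rank(B) = 2.
B has 5 columns; by rank–nullity, nullity = 5 − 2 = 3.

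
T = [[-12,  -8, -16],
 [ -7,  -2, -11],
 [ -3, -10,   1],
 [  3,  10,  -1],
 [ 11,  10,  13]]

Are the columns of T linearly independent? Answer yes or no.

Row reduce T to echelon form.
R2 ← R2 − (7/12)·R1: [0, 8/3, -5/3]
R3 ← R3 − (1/4)·R1: [0, -8, 5]
R4 ← R4 + (1/4)·R1: [0, 8, -5]
R5 ← R5 + (11/12)·R1: [0, 8/3, -5/3]
R3 ← R3 + (3)·R2: [0, 0, 0]
R4 ← R4 − (3)·R2: [0, 0, 0]
R5 ← R5 − R2: [0, 0, 0]
2 pivots among 3 columns.
Only 2 < 3 pivot columns, so the columns are linearly dependent.

no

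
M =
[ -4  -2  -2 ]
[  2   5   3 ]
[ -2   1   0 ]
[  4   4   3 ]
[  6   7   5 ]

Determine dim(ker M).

1

Row reduce to echelon form.
R2 ← R2 + (1/2)·R1: [0, 4, 2]
R3 ← R3 − (1/2)·R1: [0, 2, 1]
R4 ← R4 + R1: [0, 2, 1]
R5 ← R5 + (3/2)·R1: [0, 4, 2]
R3 ← R3 − (1/2)·R2: [0, 0, 0]
R4 ← R4 − (1/2)·R2: [0, 0, 0]
R5 ← R5 − R2: [0, 0, 0]
2 nonzero rows, so rank(M) = 2.
M has 3 columns; by rank–nullity, nullity = 3 − 2 = 1.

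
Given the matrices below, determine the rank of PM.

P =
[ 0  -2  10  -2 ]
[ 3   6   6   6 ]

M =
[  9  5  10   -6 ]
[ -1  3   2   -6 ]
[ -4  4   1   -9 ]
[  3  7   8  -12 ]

2

First compute PM:
[[-44,  20, -10, -54],
 [ 15,  99,  96, -180]]
Now row reduce the product.
R2 ← R2 + (15/44)·R1: [0, 1164/11, 2037/22, -4365/22]
2 nonzero rows, so rank(PM) = 2.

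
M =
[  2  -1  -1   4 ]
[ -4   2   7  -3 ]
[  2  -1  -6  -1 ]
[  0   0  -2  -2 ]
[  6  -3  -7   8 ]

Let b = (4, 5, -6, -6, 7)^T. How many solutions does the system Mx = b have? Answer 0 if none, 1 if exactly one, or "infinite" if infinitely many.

0

Row reduce the augmented matrix [M | b].
R2 ← R2 + (2)·R1: [0, 0, 5, 5, 13]
R3 ← R3 − R1: [0, 0, -5, -5, -10]
R5 ← R5 − (3)·R1: [0, 0, -4, -4, -5]
R3 ← R3 + R2: [0, 0, 0, 0, 3]
R4 ← R4 + (2/5)·R2: [0, 0, 0, 0, -4/5]
R5 ← R5 + (4/5)·R2: [0, 0, 0, 0, 27/5]
R4 ← R4 + (4/15)·R3: [0, 0, 0, 0, 0]
R5 ← R5 − (9/5)·R3: [0, 0, 0, 0, 0]
The echelon form has 3 nonzero rows; the last pivot sits in the augmented column, so rank(M) = 2 but rank([M|b]) = 3.
Since the ranks differ, the system is inconsistent.
It has no solutions.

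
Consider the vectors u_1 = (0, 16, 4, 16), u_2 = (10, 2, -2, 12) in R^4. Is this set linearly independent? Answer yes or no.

Form the matrix with these vectors as rows and row reduce.
Swap R1 ↔ R2
2 nonzero rows, so the 2 vectors span a space of dimension 2.
Since 2 = 2, the vectors are linearly independent.

yes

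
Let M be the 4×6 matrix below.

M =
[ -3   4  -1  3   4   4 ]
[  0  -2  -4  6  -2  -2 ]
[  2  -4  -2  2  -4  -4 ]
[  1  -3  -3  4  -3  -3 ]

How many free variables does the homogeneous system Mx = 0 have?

4

Row reduce to echelon form.
R3 ← R3 + (2/3)·R1: [0, -4/3, -8/3, 4, -4/3, -4/3]
R4 ← R4 + (1/3)·R1: [0, -5/3, -10/3, 5, -5/3, -5/3]
R3 ← R3 − (2/3)·R2: [0, 0, 0, 0, 0, 0]
R4 ← R4 − (5/6)·R2: [0, 0, 0, 0, 0, 0]
2 nonzero rows, so rank(M) = 2.
M has 6 columns; by rank–nullity, nullity = 6 − 2 = 4.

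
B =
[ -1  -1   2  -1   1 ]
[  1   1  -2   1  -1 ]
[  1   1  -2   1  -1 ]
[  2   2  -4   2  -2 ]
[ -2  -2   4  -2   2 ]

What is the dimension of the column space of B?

Row reduce to echelon form.
R2 ← R2 + R1: [0, 0, 0, 0, 0]
R3 ← R3 + R1: [0, 0, 0, 0, 0]
R4 ← R4 + (2)·R1: [0, 0, 0, 0, 0]
R5 ← R5 − (2)·R1: [0, 0, 0, 0, 0]
Echelon form has 1 nonzero row, so rank(B) = 1.
The column space has dimension equal to the rank: 1.

1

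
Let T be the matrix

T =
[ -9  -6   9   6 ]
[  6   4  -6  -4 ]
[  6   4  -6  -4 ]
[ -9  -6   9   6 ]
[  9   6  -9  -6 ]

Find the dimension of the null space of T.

3

Row reduce to echelon form.
R2 ← R2 + (2/3)·R1: [0, 0, 0, 0]
R3 ← R3 + (2/3)·R1: [0, 0, 0, 0]
R4 ← R4 − R1: [0, 0, 0, 0]
R5 ← R5 + R1: [0, 0, 0, 0]
1 nonzero row, so rank(T) = 1.
T has 4 columns; by rank–nullity, nullity = 4 − 1 = 3.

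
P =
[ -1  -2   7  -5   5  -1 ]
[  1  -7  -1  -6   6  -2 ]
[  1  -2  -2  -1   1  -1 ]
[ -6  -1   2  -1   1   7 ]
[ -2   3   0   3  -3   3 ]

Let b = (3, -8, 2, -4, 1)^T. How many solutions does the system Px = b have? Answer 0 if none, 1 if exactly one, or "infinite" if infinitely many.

0

Row reduce the augmented matrix [P | b].
R2 ← R2 + R1: [0, -9, 6, -11, 11, -3, -5]
R3 ← R3 + R1: [0, -4, 5, -6, 6, -2, 5]
R4 ← R4 − (6)·R1: [0, 11, -40, 29, -29, 13, -22]
R5 ← R5 − (2)·R1: [0, 7, -14, 13, -13, 5, -5]
R3 ← R3 − (4/9)·R2: [0, 0, 7/3, -10/9, 10/9, -2/3, 65/9]
R4 ← R4 + (11/9)·R2: [0, 0, -98/3, 140/9, -140/9, 28/3, -253/9]
R5 ← R5 + (7/9)·R2: [0, 0, -28/3, 40/9, -40/9, 8/3, -80/9]
R4 ← R4 + (14)·R3: [0, 0, 0, 0, 0, 0, 73]
R5 ← R5 + (4)·R3: [0, 0, 0, 0, 0, 0, 20]
R5 ← R5 − (20/73)·R4: [0, 0, 0, 0, 0, 0, 0]
The echelon form has 4 nonzero rows; the last pivot sits in the augmented column, so rank(P) = 3 but rank([P|b]) = 4.
Since the ranks differ, the system is inconsistent.
It has no solutions.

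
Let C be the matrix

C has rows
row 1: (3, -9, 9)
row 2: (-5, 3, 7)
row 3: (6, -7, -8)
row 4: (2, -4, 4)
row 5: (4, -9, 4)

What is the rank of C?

3

Row reduce to echelon form.
R2 ← R2 + (5/3)·R1: [0, -12, 22]
R3 ← R3 − (2)·R1: [0, 11, -26]
R4 ← R4 − (2/3)·R1: [0, 2, -2]
R5 ← R5 − (4/3)·R1: [0, 3, -8]
R3 ← R3 + (11/12)·R2: [0, 0, -35/6]
R4 ← R4 + (1/6)·R2: [0, 0, 5/3]
R5 ← R5 + (1/4)·R2: [0, 0, -5/2]
R4 ← R4 + (2/7)·R3: [0, 0, 0]
R5 ← R5 − (3/7)·R3: [0, 0, 0]
Echelon form has 3 nonzero rows, so rank(C) = 3.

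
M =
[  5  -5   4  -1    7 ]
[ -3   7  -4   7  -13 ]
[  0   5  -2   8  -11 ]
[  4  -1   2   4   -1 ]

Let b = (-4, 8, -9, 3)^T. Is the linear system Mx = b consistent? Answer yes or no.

Row reduce the augmented matrix [M | b].
R2 ← R2 + (3/5)·R1: [0, 4, -8/5, 32/5, -44/5, 28/5]
R4 ← R4 − (4/5)·R1: [0, 3, -6/5, 24/5, -33/5, 31/5]
R3 ← R3 − (5/4)·R2: [0, 0, 0, 0, 0, -16]
R4 ← R4 − (3/4)·R2: [0, 0, 0, 0, 0, 2]
R4 ← R4 + (1/8)·R3: [0, 0, 0, 0, 0, 0]
The echelon form has 3 nonzero rows; the last pivot sits in the augmented column, so rank(M) = 2 but rank([M|b]) = 3.
Since the ranks differ, the system is inconsistent.

no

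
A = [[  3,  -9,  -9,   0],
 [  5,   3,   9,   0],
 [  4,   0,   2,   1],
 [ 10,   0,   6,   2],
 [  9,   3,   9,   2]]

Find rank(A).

Row reduce to echelon form.
R2 ← R2 − (5/3)·R1: [0, 18, 24, 0]
R3 ← R3 − (4/3)·R1: [0, 12, 14, 1]
R4 ← R4 − (10/3)·R1: [0, 30, 36, 2]
R5 ← R5 − (3)·R1: [0, 30, 36, 2]
R3 ← R3 − (2/3)·R2: [0, 0, -2, 1]
R4 ← R4 − (5/3)·R2: [0, 0, -4, 2]
R5 ← R5 − (5/3)·R2: [0, 0, -4, 2]
R4 ← R4 − (2)·R3: [0, 0, 0, 0]
R5 ← R5 − (2)·R3: [0, 0, 0, 0]
Echelon form has 3 nonzero rows, so rank(A) = 3.

3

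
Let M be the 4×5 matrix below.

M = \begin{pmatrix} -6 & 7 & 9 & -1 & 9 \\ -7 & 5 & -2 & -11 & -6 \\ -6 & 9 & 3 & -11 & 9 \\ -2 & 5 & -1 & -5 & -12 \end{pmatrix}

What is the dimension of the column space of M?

4

Row reduce to echelon form.
R2 ← R2 − (7/6)·R1: [0, -19/6, -25/2, -59/6, -33/2]
R3 ← R3 − R1: [0, 2, -6, -10, 0]
R4 ← R4 − (1/3)·R1: [0, 8/3, -4, -14/3, -15]
R3 ← R3 + (12/19)·R2: [0, 0, -264/19, -308/19, -198/19]
R4 ← R4 + (16/19)·R2: [0, 0, -276/19, -246/19, -549/19]
R4 ← R4 − (23/22)·R3: [0, 0, 0, 4, -18]
Echelon form has 4 nonzero rows, so rank(M) = 4.
The column space has dimension equal to the rank: 4.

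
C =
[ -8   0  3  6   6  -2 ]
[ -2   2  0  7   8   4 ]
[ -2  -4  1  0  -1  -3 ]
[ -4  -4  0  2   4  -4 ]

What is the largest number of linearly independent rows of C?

Row reduce to echelon form.
R2 ← R2 − (1/4)·R1: [0, 2, -3/4, 11/2, 13/2, 9/2]
R3 ← R3 − (1/4)·R1: [0, -4, 1/4, -3/2, -5/2, -5/2]
R4 ← R4 − (1/2)·R1: [0, -4, -3/2, -1, 1, -3]
R3 ← R3 + (2)·R2: [0, 0, -5/4, 19/2, 21/2, 13/2]
R4 ← R4 + (2)·R2: [0, 0, -3, 10, 14, 6]
R4 ← R4 − (12/5)·R3: [0, 0, 0, -64/5, -56/5, -48/5]
Echelon form has 4 nonzero rows, so rank(C) = 4.
The rank gives the maximum number of linearly independent rows: 4.

4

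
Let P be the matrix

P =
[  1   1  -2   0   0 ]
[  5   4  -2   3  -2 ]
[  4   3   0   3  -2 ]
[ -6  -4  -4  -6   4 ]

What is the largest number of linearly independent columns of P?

2

Row reduce to echelon form.
R2 ← R2 − (5)·R1: [0, -1, 8, 3, -2]
R3 ← R3 − (4)·R1: [0, -1, 8, 3, -2]
R4 ← R4 + (6)·R1: [0, 2, -16, -6, 4]
R3 ← R3 − R2: [0, 0, 0, 0, 0]
R4 ← R4 + (2)·R2: [0, 0, 0, 0, 0]
Echelon form has 2 nonzero rows, so rank(P) = 2.
The rank gives the maximum number of linearly independent columns: 2.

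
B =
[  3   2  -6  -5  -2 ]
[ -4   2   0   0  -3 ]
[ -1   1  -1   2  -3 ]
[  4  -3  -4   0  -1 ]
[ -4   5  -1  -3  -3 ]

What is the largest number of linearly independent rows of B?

Row reduce to echelon form.
R2 ← R2 + (4/3)·R1: [0, 14/3, -8, -20/3, -17/3]
R3 ← R3 + (1/3)·R1: [0, 5/3, -3, 1/3, -11/3]
R4 ← R4 − (4/3)·R1: [0, -17/3, 4, 20/3, 5/3]
R5 ← R5 + (4/3)·R1: [0, 23/3, -9, -29/3, -17/3]
R3 ← R3 − (5/14)·R2: [0, 0, -1/7, 19/7, -23/14]
R4 ← R4 + (17/14)·R2: [0, 0, -40/7, -10/7, -73/14]
R5 ← R5 − (23/14)·R2: [0, 0, 29/7, 9/7, 51/14]
R4 ← R4 − (40)·R3: [0, 0, 0, -110, 121/2]
R5 ← R5 + (29)·R3: [0, 0, 0, 80, -44]
R5 ← R5 + (8/11)·R4: [0, 0, 0, 0, 0]
Echelon form has 4 nonzero rows, so rank(B) = 4.
The rank gives the maximum number of linearly independent rows: 4.

4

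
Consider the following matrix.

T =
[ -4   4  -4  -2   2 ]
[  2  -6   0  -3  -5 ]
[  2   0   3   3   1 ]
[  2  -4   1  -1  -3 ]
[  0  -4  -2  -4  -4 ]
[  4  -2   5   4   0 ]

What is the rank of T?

2

Row reduce to echelon form.
R2 ← R2 + (1/2)·R1: [0, -4, -2, -4, -4]
R3 ← R3 + (1/2)·R1: [0, 2, 1, 2, 2]
R4 ← R4 + (1/2)·R1: [0, -2, -1, -2, -2]
R6 ← R6 + R1: [0, 2, 1, 2, 2]
R3 ← R3 + (1/2)·R2: [0, 0, 0, 0, 0]
R4 ← R4 − (1/2)·R2: [0, 0, 0, 0, 0]
R5 ← R5 − R2: [0, 0, 0, 0, 0]
R6 ← R6 + (1/2)·R2: [0, 0, 0, 0, 0]
Echelon form has 2 nonzero rows, so rank(T) = 2.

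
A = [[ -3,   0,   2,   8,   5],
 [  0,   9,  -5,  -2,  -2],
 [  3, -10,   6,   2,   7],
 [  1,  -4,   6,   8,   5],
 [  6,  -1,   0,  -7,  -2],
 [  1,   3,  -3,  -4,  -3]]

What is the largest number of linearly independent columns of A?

Row reduce to echelon form.
R3 ← R3 + R1: [0, -10, 8, 10, 12]
R4 ← R4 + (1/3)·R1: [0, -4, 20/3, 32/3, 20/3]
R5 ← R5 + (2)·R1: [0, -1, 4, 9, 8]
R6 ← R6 + (1/3)·R1: [0, 3, -7/3, -4/3, -4/3]
R3 ← R3 + (10/9)·R2: [0, 0, 22/9, 70/9, 88/9]
R4 ← R4 + (4/9)·R2: [0, 0, 40/9, 88/9, 52/9]
R5 ← R5 + (1/9)·R2: [0, 0, 31/9, 79/9, 70/9]
R6 ← R6 − (1/3)·R2: [0, 0, -2/3, -2/3, -2/3]
R4 ← R4 − (20/11)·R3: [0, 0, 0, -48/11, -12]
R5 ← R5 − (31/22)·R3: [0, 0, 0, -24/11, -6]
R6 ← R6 + (3/11)·R3: [0, 0, 0, 16/11, 2]
R5 ← R5 − (1/2)·R4: [0, 0, 0, 0, 0]
R6 ← R6 + (1/3)·R4: [0, 0, 0, 0, -2]
Swap R5 ↔ R6
Echelon form has 5 nonzero rows, so rank(A) = 5.
The rank gives the maximum number of linearly independent columns: 5.

5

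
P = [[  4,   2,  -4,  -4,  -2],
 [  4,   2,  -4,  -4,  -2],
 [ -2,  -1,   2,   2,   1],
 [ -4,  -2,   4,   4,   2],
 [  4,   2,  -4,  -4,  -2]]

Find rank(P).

1

Row reduce to echelon form.
R2 ← R2 − R1: [0, 0, 0, 0, 0]
R3 ← R3 + (1/2)·R1: [0, 0, 0, 0, 0]
R4 ← R4 + R1: [0, 0, 0, 0, 0]
R5 ← R5 − R1: [0, 0, 0, 0, 0]
Echelon form has 1 nonzero row, so rank(P) = 1.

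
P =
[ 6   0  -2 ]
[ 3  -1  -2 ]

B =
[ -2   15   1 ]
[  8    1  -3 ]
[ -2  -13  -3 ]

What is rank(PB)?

First compute PB:
[[ -8, 116,  12],
 [-10,  70,  12]]
Now row reduce the product.
R2 ← R2 − (5/4)·R1: [0, -75, -3]
2 nonzero rows, so rank(PB) = 2.

2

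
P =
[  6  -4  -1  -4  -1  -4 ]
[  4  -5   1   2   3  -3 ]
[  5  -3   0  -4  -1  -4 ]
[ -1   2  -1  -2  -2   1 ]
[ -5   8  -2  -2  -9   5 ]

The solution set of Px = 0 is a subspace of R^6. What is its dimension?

Row reduce to echelon form.
R2 ← R2 − (2/3)·R1: [0, -7/3, 5/3, 14/3, 11/3, -1/3]
R3 ← R3 − (5/6)·R1: [0, 1/3, 5/6, -2/3, -1/6, -2/3]
R4 ← R4 + (1/6)·R1: [0, 4/3, -7/6, -8/3, -13/6, 1/3]
R5 ← R5 + (5/6)·R1: [0, 14/3, -17/6, -16/3, -59/6, 5/3]
R3 ← R3 + (1/7)·R2: [0, 0, 15/14, 0, 5/14, -5/7]
R4 ← R4 + (4/7)·R2: [0, 0, -3/14, 0, -1/14, 1/7]
R5 ← R5 + (2)·R2: [0, 0, 1/2, 4, -5/2, 1]
R4 ← R4 + (1/5)·R3: [0, 0, 0, 0, 0, 0]
R5 ← R5 − (7/15)·R3: [0, 0, 0, 4, -8/3, 4/3]
Swap R4 ↔ R5
4 nonzero rows, so rank(P) = 4.
P has 6 columns; by rank–nullity, nullity = 6 − 4 = 2.

2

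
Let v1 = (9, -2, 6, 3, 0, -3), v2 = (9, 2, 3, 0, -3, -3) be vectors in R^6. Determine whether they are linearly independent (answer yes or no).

Form the matrix with these vectors as rows and row reduce.
R2 ← R2 − R1: [0, 4, -3, -3, -3, 0]
2 nonzero rows, so the 2 vectors span a space of dimension 2.
Since 2 = 2, the vectors are linearly independent.

yes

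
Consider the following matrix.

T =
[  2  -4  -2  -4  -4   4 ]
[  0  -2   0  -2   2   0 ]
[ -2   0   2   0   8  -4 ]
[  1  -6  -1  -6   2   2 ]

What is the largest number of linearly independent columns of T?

2

Row reduce to echelon form.
R3 ← R3 + R1: [0, -4, 0, -4, 4, 0]
R4 ← R4 − (1/2)·R1: [0, -4, 0, -4, 4, 0]
R3 ← R3 − (2)·R2: [0, 0, 0, 0, 0, 0]
R4 ← R4 − (2)·R2: [0, 0, 0, 0, 0, 0]
Echelon form has 2 nonzero rows, so rank(T) = 2.
The rank gives the maximum number of linearly independent columns: 2.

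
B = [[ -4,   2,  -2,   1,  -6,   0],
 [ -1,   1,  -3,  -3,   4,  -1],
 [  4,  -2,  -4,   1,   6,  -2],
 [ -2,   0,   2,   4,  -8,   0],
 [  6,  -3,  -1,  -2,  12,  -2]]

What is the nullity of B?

Row reduce to echelon form.
R2 ← R2 − (1/4)·R1: [0, 1/2, -5/2, -13/4, 11/2, -1]
R3 ← R3 + R1: [0, 0, -6, 2, 0, -2]
R4 ← R4 − (1/2)·R1: [0, -1, 3, 7/2, -5, 0]
R5 ← R5 + (3/2)·R1: [0, 0, -4, -1/2, 3, -2]
R4 ← R4 + (2)·R2: [0, 0, -2, -3, 6, -2]
R4 ← R4 − (1/3)·R3: [0, 0, 0, -11/3, 6, -4/3]
R5 ← R5 − (2/3)·R3: [0, 0, 0, -11/6, 3, -2/3]
R5 ← R5 − (1/2)·R4: [0, 0, 0, 0, 0, 0]
4 nonzero rows, so rank(B) = 4.
B has 6 columns; by rank–nullity, nullity = 6 − 4 = 2.

2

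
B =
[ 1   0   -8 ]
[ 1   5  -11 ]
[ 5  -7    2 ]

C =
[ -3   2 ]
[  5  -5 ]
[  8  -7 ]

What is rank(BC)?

2

First compute BC:
[[-67,  58],
 [-66,  54],
 [-34,  31]]
Now row reduce the product.
R2 ← R2 − (66/67)·R1: [0, -210/67]
R3 ← R3 − (34/67)·R1: [0, 105/67]
R3 ← R3 + (1/2)·R2: [0, 0]
2 nonzero rows, so rank(BC) = 2.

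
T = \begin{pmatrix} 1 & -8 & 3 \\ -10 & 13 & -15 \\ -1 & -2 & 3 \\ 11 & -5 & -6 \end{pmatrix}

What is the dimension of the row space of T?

3

Row reduce to echelon form.
R2 ← R2 + (10)·R1: [0, -67, 15]
R3 ← R3 + R1: [0, -10, 6]
R4 ← R4 − (11)·R1: [0, 83, -39]
R3 ← R3 − (10/67)·R2: [0, 0, 252/67]
R4 ← R4 + (83/67)·R2: [0, 0, -1368/67]
R4 ← R4 + (38/7)·R3: [0, 0, 0]
Echelon form has 3 nonzero rows, so rank(T) = 3.
The row space has dimension equal to the rank: 3.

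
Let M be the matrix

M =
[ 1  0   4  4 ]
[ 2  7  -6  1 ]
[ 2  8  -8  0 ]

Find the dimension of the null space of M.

2

Row reduce to echelon form.
R2 ← R2 − (2)·R1: [0, 7, -14, -7]
R3 ← R3 − (2)·R1: [0, 8, -16, -8]
R3 ← R3 − (8/7)·R2: [0, 0, 0, 0]
2 nonzero rows, so rank(M) = 2.
M has 4 columns; by rank–nullity, nullity = 4 − 2 = 2.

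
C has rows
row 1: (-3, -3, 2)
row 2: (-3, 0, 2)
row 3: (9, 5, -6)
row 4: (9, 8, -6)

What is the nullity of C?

Row reduce to echelon form.
R2 ← R2 − R1: [0, 3, 0]
R3 ← R3 + (3)·R1: [0, -4, 0]
R4 ← R4 + (3)·R1: [0, -1, 0]
R3 ← R3 + (4/3)·R2: [0, 0, 0]
R4 ← R4 + (1/3)·R2: [0, 0, 0]
2 nonzero rows, so rank(C) = 2.
C has 3 columns; by rank–nullity, nullity = 3 − 2 = 1.

1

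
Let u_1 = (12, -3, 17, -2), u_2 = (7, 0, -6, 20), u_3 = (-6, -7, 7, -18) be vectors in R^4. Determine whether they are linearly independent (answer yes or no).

Form the matrix with these vectors as rows and row reduce.
R2 ← R2 − (7/12)·R1: [0, 7/4, -191/12, 127/6]
R3 ← R3 + (1/2)·R1: [0, -17/2, 31/2, -19]
R3 ← R3 + (34/7)·R2: [0, 0, -1298/21, 1760/21]
3 nonzero rows, so the 3 vectors span a space of dimension 3.
Since 3 = 3, the vectors are linearly independent.

yes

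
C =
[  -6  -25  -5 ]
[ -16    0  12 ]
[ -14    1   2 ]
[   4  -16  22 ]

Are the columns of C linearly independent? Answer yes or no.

yes

Row reduce C to echelon form.
R2 ← R2 − (8/3)·R1: [0, 200/3, 76/3]
R3 ← R3 − (7/3)·R1: [0, 178/3, 41/3]
R4 ← R4 + (2/3)·R1: [0, -98/3, 56/3]
R3 ← R3 − (89/100)·R2: [0, 0, -222/25]
R4 ← R4 + (49/100)·R2: [0, 0, 777/25]
R4 ← R4 + (7/2)·R3: [0, 0, 0]
3 pivots among 3 columns.
Every column is a pivot column, so the columns are linearly independent.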